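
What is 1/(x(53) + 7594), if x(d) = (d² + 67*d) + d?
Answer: 1/14007 ≈ 7.1393e-5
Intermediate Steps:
x(d) = d² + 68*d
1/(x(53) + 7594) = 1/(53*(68 + 53) + 7594) = 1/(53*121 + 7594) = 1/(6413 + 7594) = 1/14007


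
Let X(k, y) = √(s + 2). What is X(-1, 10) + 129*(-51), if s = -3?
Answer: -6579 + I ≈ -6579.0 + 1.0*I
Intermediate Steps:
X(k, y) = I (X(k, y) = √(-3 + 2) = √(-1) = I)
X(-1, 10) + 129*(-51) = I + 129*(-51) = I - 6579 = -6579 + I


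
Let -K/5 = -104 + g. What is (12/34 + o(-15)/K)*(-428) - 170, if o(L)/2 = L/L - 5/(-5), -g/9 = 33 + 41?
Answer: -10521202/32725 ≈ -321.50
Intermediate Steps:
g = -666 (g = -9*(33 + 41) = -9*74 = -666)
K = 3850 (K = -5*(-104 - 666) = -5*(-770) = 3850)
o(L) = 4 (o(L) = 2*(L/L - 5/(-5)) = 2*(1 - 5*(-1/5)) = 2*(1 + 1) = 2*2 = 4)
(12/34 + o(-15)/K)*(-428) - 170 = (12/34 + 4/3850)*(-428) - 170 = (12*(1/34) + 4*(1/3850))*(-428) - 170 = (6/17 + 2/1925)*(-428) - 170 = (11584/32725)*(-428) - 170 = -4957952/32725 - 170 = -10521202/32725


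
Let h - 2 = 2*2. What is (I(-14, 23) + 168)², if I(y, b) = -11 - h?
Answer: 22801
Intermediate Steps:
h = 6 (h = 2 + 2*2 = 2 + 4 = 6)
I(y, b) = -17 (I(y, b) = -11 - 1*6 = -11 - 6 = -17)
(I(-14, 23) + 168)² = (-17 + 168)² = 151² = 22801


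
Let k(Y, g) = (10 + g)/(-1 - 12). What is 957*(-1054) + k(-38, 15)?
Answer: -13112839/13 ≈ -1.0087e+6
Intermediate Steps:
k(Y, g) = -10/13 - g/13 (k(Y, g) = (10 + g)/(-13) = (10 + g)*(-1/13) = -10/13 - g/13)
957*(-1054) + k(-38, 15) = 957*(-1054) + (-10/13 - 1/13*15) = -1008678 + (-10/13 - 15/13) = -1008678 - 25/13 = -13112839/13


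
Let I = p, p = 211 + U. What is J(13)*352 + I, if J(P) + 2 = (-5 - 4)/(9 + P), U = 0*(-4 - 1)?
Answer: -637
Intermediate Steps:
U = 0 (U = 0*(-5) = 0)
J(P) = -2 - 9/(9 + P) (J(P) = -2 + (-5 - 4)/(9 + P) = -2 - 9/(9 + P))
p = 211 (p = 211 + 0 = 211)
I = 211
J(13)*352 + I = ((-27 - 2*13)/(9 + 13))*352 + 211 = ((-27 - 26)/22)*352 + 211 = ((1/22)*(-53))*352 + 211 = -53/22*352 + 211 = -848 + 211 = -637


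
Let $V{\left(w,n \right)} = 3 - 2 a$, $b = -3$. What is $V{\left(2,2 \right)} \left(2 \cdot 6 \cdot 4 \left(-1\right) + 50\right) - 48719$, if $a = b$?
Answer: $-48701$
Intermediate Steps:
$a = -3$
$V{\left(w,n \right)} = 9$ ($V{\left(w,n \right)} = 3 - -6 = 3 + 6 = 9$)
$V{\left(2,2 \right)} \left(2 \cdot 6 \cdot 4 \left(-1\right) + 50\right) - 48719 = 9 \left(2 \cdot 6 \cdot 4 \left(-1\right) + 50\right) - 48719 = 9 \left(2 \cdot 24 \left(-1\right) + 50\right) - 48719 = 9 \left(48 \left(-1\right) + 50\right) - 48719 = 9 \left(-48 + 50\right) - 48719 = 9 \cdot 2 - 48719 = 18 - 48719 = -48701$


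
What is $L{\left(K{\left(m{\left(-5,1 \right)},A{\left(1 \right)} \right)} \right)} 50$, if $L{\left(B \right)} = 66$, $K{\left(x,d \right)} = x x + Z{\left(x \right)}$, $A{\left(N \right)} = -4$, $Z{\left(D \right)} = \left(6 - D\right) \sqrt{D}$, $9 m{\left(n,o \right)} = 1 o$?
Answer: $3300$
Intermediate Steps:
$m{\left(n,o \right)} = \frac{o}{9}$ ($m{\left(n,o \right)} = \frac{1 o}{9} = \frac{o}{9}$)
$Z{\left(D \right)} = \sqrt{D} \left(6 - D\right)$
$K{\left(x,d \right)} = x^{2} + \sqrt{x} \left(6 - x\right)$ ($K{\left(x,d \right)} = x x + \sqrt{x} \left(6 - x\right) = x^{2} + \sqrt{x} \left(6 - x\right)$)
$L{\left(K{\left(m{\left(-5,1 \right)},A{\left(1 \right)} \right)} \right)} 50 = 66 \cdot 50 = 3300$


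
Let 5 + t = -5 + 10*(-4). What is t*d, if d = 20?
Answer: -1000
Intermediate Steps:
t = -50 (t = -5 + (-5 + 10*(-4)) = -5 + (-5 - 40) = -5 - 45 = -50)
t*d = -50*20 = -1000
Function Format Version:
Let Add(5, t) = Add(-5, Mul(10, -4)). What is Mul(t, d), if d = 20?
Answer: -1000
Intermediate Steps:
t = -50 (t = Add(-5, Add(-5, Mul(10, -4))) = Add(-5, Add(-5, -40)) = Add(-5, -45) = -50)
Mul(t, d) = Mul(-50, 20) = -1000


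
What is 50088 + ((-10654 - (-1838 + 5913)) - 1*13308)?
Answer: 22051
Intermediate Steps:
50088 + ((-10654 - (-1838 + 5913)) - 1*13308) = 50088 + ((-10654 - 1*4075) - 13308) = 50088 + ((-10654 - 4075) - 13308) = 50088 + (-14729 - 13308) = 50088 - 28037 = 22051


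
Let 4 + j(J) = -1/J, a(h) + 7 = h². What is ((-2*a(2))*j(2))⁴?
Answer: 531441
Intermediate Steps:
a(h) = -7 + h²
j(J) = -4 - 1/J
((-2*a(2))*j(2))⁴ = ((-2*(-7 + 2²))*(-4 - 1/2))⁴ = ((-2*(-7 + 4))*(-4 - 1*½))⁴ = ((-2*(-3))*(-4 - ½))⁴ = (6*(-9/2))⁴ = (-27)⁴ = 531441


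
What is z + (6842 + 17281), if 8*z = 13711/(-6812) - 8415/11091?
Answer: 4860032311349/201471712 ≈ 24123.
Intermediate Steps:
z = -69797227/201471712 (z = (13711/(-6812) - 8415/11091)/8 = (13711*(-1/6812) - 8415*1/11091)/8 = (-13711/6812 - 2805/3697)/8 = (⅛)*(-69797227/25183964) = -69797227/201471712 ≈ -0.34644)
z + (6842 + 17281) = -69797227/201471712 + (6842 + 17281) = -69797227/201471712 + 24123 = 4860032311349/201471712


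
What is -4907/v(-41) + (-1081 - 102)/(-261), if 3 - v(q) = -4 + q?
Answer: -407981/4176 ≈ -97.697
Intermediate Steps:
v(q) = 7 - q (v(q) = 3 - (-4 + q) = 3 + (4 - q) = 7 - q)
-4907/v(-41) + (-1081 - 102)/(-261) = -4907/(7 - 1*(-41)) + (-1081 - 102)/(-261) = -4907/(7 + 41) - 1183*(-1/261) = -4907/48 + 1183/261 = -407981/4176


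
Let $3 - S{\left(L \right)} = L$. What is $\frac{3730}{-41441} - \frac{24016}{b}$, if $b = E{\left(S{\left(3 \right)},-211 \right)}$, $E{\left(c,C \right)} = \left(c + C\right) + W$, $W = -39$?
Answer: $\frac{497157278}{5180125} \approx 95.974$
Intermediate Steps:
$S{\left(L \right)} = 3 - L$
$E{\left(c,C \right)} = -39 + C + c$ ($E{\left(c,C \right)} = \left(c + C\right) - 39 = \left(C + c\right) - 39 = -39 + C + c$)
$b = -250$ ($b = -39 - 211 + \left(3 - 3\right) = -39 - 211 + 0 = -250$)
$\frac{3730}{-41441} - \frac{24016}{b} = \frac{3730}{-41441} - \frac{24016}{-250} = 3730 \left(- \frac{1}{41441}\right) - - \frac{12008}{125} = - \frac{3730}{41441} + \frac{12008}{125} = \frac{497157278}{5180125}$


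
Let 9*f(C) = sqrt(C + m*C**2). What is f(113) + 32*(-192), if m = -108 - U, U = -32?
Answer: -6144 + I*sqrt(970331)/9 ≈ -6144.0 + 109.45*I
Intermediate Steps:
m = -76 (m = -108 - 1*(-32) = -108 + 32 = -76)
f(C) = sqrt(C - 76*C**2)/9
f(113) + 32*(-192) = sqrt(113*(1 - 76*113))/9 + 32*(-192) = sqrt(113*(1 - 8588))/9 - 6144 = sqrt(113*(-8587))/9 - 6144 = sqrt(-970331)/9 - 6144 = (I*sqrt(970331))/9 - 6144 = I*sqrt(970331)/9 - 6144 = -6144 + I*sqrt(970331)/9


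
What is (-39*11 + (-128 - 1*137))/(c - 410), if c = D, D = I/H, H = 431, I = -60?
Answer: 149557/88385 ≈ 1.6921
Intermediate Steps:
D = -60/431 ≈ -0.13921
c = -60/431 ≈ -0.13921
(-39*11 + (-128 - 1*137))/(c - 410) = (-39*11 + (-128 - 1*137))/(-60/431 - 410) = (-429 + (-128 - 137))/(-176770/431) = (-429 - 265)*(-431/176770) = -694*(-431/176770) = 149557/88385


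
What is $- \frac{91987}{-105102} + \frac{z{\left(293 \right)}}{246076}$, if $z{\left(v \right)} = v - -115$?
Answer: $\frac{5669668657}{6465769938} \approx 0.87687$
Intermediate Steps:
$z{\left(v \right)} = 115 + v$ ($z{\left(v \right)} = v + 115 = 115 + v$)
$- \frac{91987}{-105102} + \frac{z{\left(293 \right)}}{246076} = - \frac{91987}{-105102} + \frac{115 + 293}{246076} = \left(-91987\right) \left(- \frac{1}{105102}\right) + 408 \cdot \frac{1}{246076} = \frac{91987}{105102} + \frac{102}{61519} = \frac{5669668657}{6465769938}$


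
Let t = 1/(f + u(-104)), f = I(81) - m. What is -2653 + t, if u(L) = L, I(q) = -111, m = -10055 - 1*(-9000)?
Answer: -2228519/840 ≈ -2653.0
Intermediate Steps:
m = -1055 (m = -10055 + 9000 = -1055)
f = 944 (f = -111 - 1*(-1055) = -111 + 1055 = 944)
t = 1/840 (t = 1/(944 - 104) = 1/840 ≈ 0.0011905)
-2653 + t = -2653 + 1/840 = -2228519/840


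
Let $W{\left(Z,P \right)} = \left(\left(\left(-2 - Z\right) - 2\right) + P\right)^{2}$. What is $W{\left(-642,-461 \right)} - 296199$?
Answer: $-264870$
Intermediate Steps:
$W{\left(Z,P \right)} = \left(-4 + P - Z\right)^{2}$ ($W{\left(Z,P \right)} = \left(\left(\left(-2 - Z\right) - 2\right) + P\right)^{2} = \left(\left(-4 - Z\right) + P\right)^{2} = \left(-4 + P - Z\right)^{2}$)
$W{\left(-642,-461 \right)} - 296199 = \left(4 - 642 - -461\right)^{2} - 296199 = \left(4 - 642 + 461\right)^{2} - 296199 = \left(-177\right)^{2} - 296199 = 31329 - 296199 = -264870$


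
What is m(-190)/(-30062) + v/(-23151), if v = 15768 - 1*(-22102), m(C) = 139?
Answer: -1141665929/695965362 ≈ -1.6404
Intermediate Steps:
v = 37870 (v = 15768 + 22102 = 37870)
m(-190)/(-30062) + v/(-23151) = 139/(-30062) + 37870/(-23151) = 139*(-1/30062) + 37870*(-1/23151) = -139/30062 - 37870/23151 = -1141665929/695965362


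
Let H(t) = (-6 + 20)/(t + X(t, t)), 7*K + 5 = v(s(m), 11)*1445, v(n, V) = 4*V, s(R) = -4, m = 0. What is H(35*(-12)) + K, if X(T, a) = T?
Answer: 3814493/420 ≈ 9082.1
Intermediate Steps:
K = 63575/7 (K = -5/7 + ((4*11)*1445)/7 = -5/7 + (44*1445)/7 = -5/7 + (⅐)*63580 = -5/7 + 63580/7 = 63575/7 ≈ 9082.1)
H(t) = 7/t (H(t) = (-6 + 20)/(t + t) = 14/((2*t)) = 14*(1/(2*t)) = 7/t)
H(35*(-12)) + K = 7/((35*(-12))) + 63575/7 = 7/(-420) + 63575/7 = 7*(-1/420) + 63575/7 = -1/60 + 63575/7 = 3814493/420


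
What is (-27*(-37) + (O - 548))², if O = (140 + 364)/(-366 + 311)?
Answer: 590538601/3025 ≈ 1.9522e+5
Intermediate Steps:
O = -504/55 (O = 504/(-55) = 504*(-1/55) = -504/55 ≈ -9.1636)
(-27*(-37) + (O - 548))² = (-27*(-37) + (-504/55 - 548))² = (999 - 30644/55)² = (24301/55)² = 590538601/3025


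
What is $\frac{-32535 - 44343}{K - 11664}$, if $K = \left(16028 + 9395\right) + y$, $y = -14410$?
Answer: $\frac{25626}{217} \approx 118.09$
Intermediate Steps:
$K = 11013$ ($K = \left(16028 + 9395\right) - 14410 = 25423 - 14410 = 11013$)
$\frac{-32535 - 44343}{K - 11664} = \frac{-32535 - 44343}{11013 - 11664} = - \frac{76878}{-651} = \left(-76878\right) \left(- \frac{1}{651}\right) = \frac{25626}{217}$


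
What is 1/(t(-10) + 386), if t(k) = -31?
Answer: 1/355 ≈ 0.0028169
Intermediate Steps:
1/(t(-10) + 386) = 1/(-31 + 386) = 1/355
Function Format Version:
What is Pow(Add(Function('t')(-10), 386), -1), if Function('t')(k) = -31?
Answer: Rational(1, 355) ≈ 0.0028169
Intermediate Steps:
Pow(Add(Function('t')(-10), 386), -1) = Pow(Add(-31, 386), -1) = Pow(355, -1) = Rational(1, 355)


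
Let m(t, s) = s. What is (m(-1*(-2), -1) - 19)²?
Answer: 400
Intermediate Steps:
(m(-1*(-2), -1) - 19)² = (-1 - 19)² = (-20)² = 400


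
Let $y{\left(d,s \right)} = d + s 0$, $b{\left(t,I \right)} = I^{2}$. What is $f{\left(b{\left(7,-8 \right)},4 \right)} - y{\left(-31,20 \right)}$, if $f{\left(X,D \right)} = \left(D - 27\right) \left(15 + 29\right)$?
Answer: $-981$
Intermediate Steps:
$y{\left(d,s \right)} = d$ ($y{\left(d,s \right)} = d + 0 = d$)
$f{\left(X,D \right)} = -1188 + 44 D$ ($f{\left(X,D \right)} = \left(-27 + D\right) 44 = -1188 + 44 D$)
$f{\left(b{\left(7,-8 \right)},4 \right)} - y{\left(-31,20 \right)} = \left(-1188 + 44 \cdot 4\right) - -31 = \left(-1188 + 176\right) + 31 = -1012 + 31 = -981$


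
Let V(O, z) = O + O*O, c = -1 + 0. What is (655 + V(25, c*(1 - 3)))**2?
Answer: 1703025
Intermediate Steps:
c = -1
V(O, z) = O + O**2
(655 + V(25, c*(1 - 3)))**2 = (655 + 25*(1 + 25))**2 = (655 + 25*26)**2 = (655 + 650)**2 = 1305**2 = 1703025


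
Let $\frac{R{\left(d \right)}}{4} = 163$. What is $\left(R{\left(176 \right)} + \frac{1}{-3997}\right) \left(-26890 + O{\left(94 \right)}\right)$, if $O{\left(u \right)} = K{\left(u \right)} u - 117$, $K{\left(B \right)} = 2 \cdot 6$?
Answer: $- \frac{9634540971}{571} \approx -1.6873 \cdot 10^{7}$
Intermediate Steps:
$K{\left(B \right)} = 12$
$R{\left(d \right)} = 652$ ($R{\left(d \right)} = 4 \cdot 163 = 652$)
$O{\left(u \right)} = -117 + 12 u$ ($O{\left(u \right)} = 12 u - 117 = -117 + 12 u$)
$\left(R{\left(176 \right)} + \frac{1}{-3997}\right) \left(-26890 + O{\left(94 \right)}\right) = \left(652 + \frac{1}{-3997}\right) \left(-26890 + \left(-117 + 12 \cdot 94\right)\right) = \left(652 - \frac{1}{3997}\right) \left(-26890 + \left(-117 + 1128\right)\right) = \frac{2606043 \left(-26890 + 1011\right)}{3997} = \frac{2606043}{3997} \left(-25879\right) = - \frac{9634540971}{571}$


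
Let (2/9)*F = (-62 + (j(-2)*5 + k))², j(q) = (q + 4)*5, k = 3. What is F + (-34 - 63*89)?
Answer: -10553/2 ≈ -5276.5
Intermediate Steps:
j(q) = 20 + 5*q (j(q) = (4 + q)*5 = 20 + 5*q)
F = 729/2 (F = 9*(-62 + ((20 + 5*(-2))*5 + 3))²/2 = 9*(-62 + ((20 - 10)*5 + 3))²/2 = 9*(-62 + (10*5 + 3))²/2 = 9*(-62 + (50 + 3))²/2 = 9*(-62 + 53)²/2 = (9/2)*(-9)² = (9/2)*81 = 729/2 ≈ 364.50)
F + (-34 - 63*89) = 729/2 + (-34 - 63*89) = 729/2 + (-34 - 5607) = 729/2 - 5641 = -10553/2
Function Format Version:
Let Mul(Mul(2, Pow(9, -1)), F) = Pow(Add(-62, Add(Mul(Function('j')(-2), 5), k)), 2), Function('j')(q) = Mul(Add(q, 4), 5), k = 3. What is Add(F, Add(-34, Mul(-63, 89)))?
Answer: Rational(-10553, 2) ≈ -5276.5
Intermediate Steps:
Function('j')(q) = Add(20, Mul(5, q)) (Function('j')(q) = Mul(Add(4, q), 5) = Add(20, Mul(5, q)))
F = Rational(729, 2) (F = Mul(Rational(9, 2), Pow(Add(-62, Add(Mul(Add(20, Mul(5, -2)), 5), 3)), 2)) = Mul(Rational(9, 2), Pow(Add(-62, Add(Mul(Add(20, -10), 5), 3)), 2)) = Mul(Rational(9, 2), Pow(Add(-62, Add(Mul(10, 5), 3)), 2)) = Mul(Rational(9, 2), Pow(Add(-62, Add(50, 3)), 2)) = Mul(Rational(9, 2), Pow(Add(-62, 53), 2)) = Mul(Rational(9, 2), Pow(-9, 2)) = Mul(Rational(9, 2), 81) = Rational(729, 2) ≈ 364.50)
Add(F, Add(-34, Mul(-63, 89))) = Add(Rational(729, 2), Add(-34, Mul(-63, 89))) = Add(Rational(729, 2), Add(-34, -5607)) = Add(Rational(729, 2), -5641) = Rational(-10553, 2)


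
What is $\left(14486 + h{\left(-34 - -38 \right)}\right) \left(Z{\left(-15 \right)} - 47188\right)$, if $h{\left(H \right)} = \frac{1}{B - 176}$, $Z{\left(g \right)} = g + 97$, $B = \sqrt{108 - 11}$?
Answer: $- \frac{2341236336212}{3431} + \frac{5234 \sqrt{97}}{3431} \approx -6.8238 \cdot 10^{8}$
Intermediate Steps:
$B = \sqrt{97} \approx 9.8489$
$Z{\left(g \right)} = 97 + g$
$h{\left(H \right)} = \frac{1}{-176 + \sqrt{97}}$ ($h{\left(H \right)} = \frac{1}{\sqrt{97} - 176} = \frac{1}{-176 + \sqrt{97}}$)
$\left(14486 + h{\left(-34 - -38 \right)}\right) \left(Z{\left(-15 \right)} - 47188\right) = \left(14486 - \left(\frac{176}{30879} + \frac{\sqrt{97}}{30879}\right)\right) \left(\left(97 - 15\right) - 47188\right) = \left(\frac{447313018}{30879} - \frac{\sqrt{97}}{30879}\right) \left(82 - 47188\right) = \left(\frac{447313018}{30879} - \frac{\sqrt{97}}{30879}\right) \left(-47106\right) = - \frac{2341236336212}{3431} + \frac{5234 \sqrt{97}}{3431}$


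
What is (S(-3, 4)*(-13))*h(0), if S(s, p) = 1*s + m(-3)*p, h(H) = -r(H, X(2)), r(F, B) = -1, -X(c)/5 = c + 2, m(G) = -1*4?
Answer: 247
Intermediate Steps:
m(G) = -4
X(c) = -10 - 5*c (X(c) = -5*(c + 2) = -5*(2 + c) = -10 - 5*c)
h(H) = 1 (h(H) = -1*(-1) = 1)
S(s, p) = s - 4*p (S(s, p) = 1*s - 4*p = s - 4*p)
(S(-3, 4)*(-13))*h(0) = ((-3 - 4*4)*(-13))*1 = ((-3 - 16)*(-13))*1 = -19*(-13)*1 = 247*1 = 247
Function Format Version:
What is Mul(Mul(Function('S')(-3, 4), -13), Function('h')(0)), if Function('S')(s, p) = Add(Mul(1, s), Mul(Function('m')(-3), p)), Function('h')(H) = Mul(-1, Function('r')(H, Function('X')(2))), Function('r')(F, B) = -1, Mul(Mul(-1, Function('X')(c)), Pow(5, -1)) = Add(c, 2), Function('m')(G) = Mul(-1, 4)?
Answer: 247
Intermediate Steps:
Function('m')(G) = -4
Function('X')(c) = Add(-10, Mul(-5, c)) (Function('X')(c) = Mul(-5, Add(c, 2)) = Mul(-5, Add(2, c)) = Add(-10, Mul(-5, c)))
Function('h')(H) = 1 (Function('h')(H) = Mul(-1, -1) = 1)
Function('S')(s, p) = Add(s, Mul(-4, p)) (Function('S')(s, p) = Add(Mul(1, s), Mul(-4, p)) = Add(s, Mul(-4, p)))
Mul(Mul(Function('S')(-3, 4), -13), Function('h')(0)) = Mul(Mul(Add(-3, Mul(-4, 4)), -13), 1) = Mul(Mul(Add(-3, -16), -13), 1) = Mul(Mul(-19, -13), 1) = Mul(247, 1) = 247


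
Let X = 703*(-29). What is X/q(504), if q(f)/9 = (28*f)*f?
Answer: -20387/64012032 ≈ -0.00031849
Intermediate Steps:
q(f) = 252*f² (q(f) = 9*((28*f)*f) = 9*(28*f²) = 252*f²)
X = -20387
X/q(504) = -20387/(252*504²) = -20387/(252*254016) = -20387/64012032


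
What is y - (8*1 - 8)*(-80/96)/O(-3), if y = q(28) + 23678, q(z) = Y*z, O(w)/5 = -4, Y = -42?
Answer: 22502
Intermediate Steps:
O(w) = -20 (O(w) = 5*(-4) = -20)
q(z) = -42*z
y = 22502 (y = -42*28 + 23678 = -1176 + 23678 = 22502)
y - (8*1 - 8)*(-80/96)/O(-3) = 22502 - (8*1 - 8)*-80/96/(-20) = 22502 - (8 - 8)*-80*1/96*(-1/20) = 22502 - 0*(-5/6*(-1/20)) = 22502 - 0/24 = 22502 - 1*0 = 22502 + 0 = 22502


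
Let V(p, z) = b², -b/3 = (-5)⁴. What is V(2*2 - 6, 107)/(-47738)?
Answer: -3515625/47738 ≈ -73.644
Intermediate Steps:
b = -1875 (b = -3*(-5)⁴ = -3*625 = -1875)
V(p, z) = 3515625 (V(p, z) = (-1875)² = 3515625)
V(2*2 - 6, 107)/(-47738) = 3515625/(-47738) = 3515625*(-1/47738) = -3515625/47738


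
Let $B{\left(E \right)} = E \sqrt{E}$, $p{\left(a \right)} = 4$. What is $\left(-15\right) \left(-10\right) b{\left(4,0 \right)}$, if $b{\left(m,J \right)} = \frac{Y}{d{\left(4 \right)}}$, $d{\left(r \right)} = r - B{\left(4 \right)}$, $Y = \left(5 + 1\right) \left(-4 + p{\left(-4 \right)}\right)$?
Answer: $0$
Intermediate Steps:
$B{\left(E \right)} = E^{\frac{3}{2}}$
$Y = 0$ ($Y = \left(5 + 1\right) \left(-4 + 4\right) = 6 \cdot 0 = 0$)
$d{\left(r \right)} = -8 + r$ ($d{\left(r \right)} = r - 4^{\frac{3}{2}} = r - 8 = -8 + r$)
$b{\left(m,J \right)} = 0$ ($b{\left(m,J \right)} = \frac{0}{-8 + 4} = \frac{0}{-4} = 0 \left(- \frac{1}{4}\right) = 0$)
$\left(-15\right) \left(-10\right) b{\left(4,0 \right)} = \left(-15\right) \left(-10\right) 0 = 150 \cdot 0 = 0$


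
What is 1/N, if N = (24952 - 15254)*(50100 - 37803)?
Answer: 1/119256306 ≈ 8.3853e-9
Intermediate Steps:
N = 119256306 (N = 9698*12297 = 119256306)
1/N = 1/119256306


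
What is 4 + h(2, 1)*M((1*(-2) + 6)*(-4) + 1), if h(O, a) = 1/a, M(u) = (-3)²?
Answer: 13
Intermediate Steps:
M(u) = 9
4 + h(2, 1)*M((1*(-2) + 6)*(-4) + 1) = 4 + 9/1 = 4 + 1*9 = 4 + 9 = 13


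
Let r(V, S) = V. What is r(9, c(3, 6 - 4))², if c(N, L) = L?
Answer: 81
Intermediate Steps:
r(9, c(3, 6 - 4))² = 9² = 81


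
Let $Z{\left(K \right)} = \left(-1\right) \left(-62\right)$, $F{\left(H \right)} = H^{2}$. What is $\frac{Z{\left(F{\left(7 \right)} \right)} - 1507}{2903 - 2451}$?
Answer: $- \frac{1445}{452} \approx -3.1969$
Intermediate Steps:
$Z{\left(K \right)} = 62$
$\frac{Z{\left(F{\left(7 \right)} \right)} - 1507}{2903 - 2451} = \frac{62 - 1507}{2903 - 2451} = - \frac{1445}{452}$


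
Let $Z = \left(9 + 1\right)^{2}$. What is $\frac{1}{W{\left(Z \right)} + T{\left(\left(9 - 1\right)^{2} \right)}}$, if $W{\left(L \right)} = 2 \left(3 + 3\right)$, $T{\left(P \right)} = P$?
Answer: $\frac{1}{76} \approx 0.013158$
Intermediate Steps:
$Z = 100$ ($Z = 10^{2} = 100$)
$W{\left(L \right)} = 12$ ($W{\left(L \right)} = 2 \cdot 6 = 12$)
$\frac{1}{W{\left(Z \right)} + T{\left(\left(9 - 1\right)^{2} \right)}} = \frac{1}{12 + \left(9 - 1\right)^{2}} = \frac{1}{12 + 8^{2}} = \frac{1}{12 + 64} = \frac{1}{76}$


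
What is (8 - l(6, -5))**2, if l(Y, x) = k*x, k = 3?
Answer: 529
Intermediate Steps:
l(Y, x) = 3*x
(8 - l(6, -5))**2 = (8 - 3*(-5))**2 = (8 - 1*(-15))**2 = (8 + 15)**2 = 23**2 = 529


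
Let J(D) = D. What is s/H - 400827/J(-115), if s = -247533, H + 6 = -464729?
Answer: 37261360428/10688905 ≈ 3486.0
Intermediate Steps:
H = -464735 (H = -6 - 464729 = -464735)
s/H - 400827/J(-115) = -247533/(-464735) - 400827/(-115) = -247533*(-1/464735) - 400827*(-1/115) = 247533/464735 + 400827/115 = 37261360428/10688905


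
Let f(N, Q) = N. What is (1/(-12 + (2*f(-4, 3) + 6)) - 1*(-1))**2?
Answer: 169/196 ≈ 0.86224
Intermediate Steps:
(1/(-12 + (2*f(-4, 3) + 6)) - 1*(-1))**2 = (1/(-12 + (2*(-4) + 6)) - 1*(-1))**2 = (1/(-12 + (-8 + 6)) + 1)**2 = (1/(-12 - 2) + 1)**2 = (1/(-14) + 1)**2 = (-1/14 + 1)**2 = (13/14)**2 = 169/196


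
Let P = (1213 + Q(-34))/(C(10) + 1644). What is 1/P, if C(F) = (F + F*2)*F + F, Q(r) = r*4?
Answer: 1954/1077 ≈ 1.8143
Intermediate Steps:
Q(r) = 4*r
C(F) = F + 3*F² (C(F) = (F + 2*F)*F + F = (3*F)*F + F = 3*F² + F = F + 3*F²)
P = 1077/1954 (P = (1213 + 4*(-34))/(10*(1 + 3*10) + 1644) = (1213 - 136)/(10*(1 + 30) + 1644) = 1077/(10*31 + 1644) = 1077/(310 + 1644) = 1077/1954 ≈ 0.55118)
1/P = 1/(1077/1954) = 1954/1077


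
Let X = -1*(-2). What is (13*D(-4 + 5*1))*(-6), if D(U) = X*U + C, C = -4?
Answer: 156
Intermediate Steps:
X = 2
D(U) = -4 + 2*U (D(U) = 2*U - 4 = -4 + 2*U)
(13*D(-4 + 5*1))*(-6) = (13*(-4 + 2*(-4 + 5*1)))*(-6) = (13*(-4 + 2*(-4 + 5)))*(-6) = (13*(-4 + 2*1))*(-6) = (13*(-4 + 2))*(-6) = (13*(-2))*(-6) = -26*(-6) = 156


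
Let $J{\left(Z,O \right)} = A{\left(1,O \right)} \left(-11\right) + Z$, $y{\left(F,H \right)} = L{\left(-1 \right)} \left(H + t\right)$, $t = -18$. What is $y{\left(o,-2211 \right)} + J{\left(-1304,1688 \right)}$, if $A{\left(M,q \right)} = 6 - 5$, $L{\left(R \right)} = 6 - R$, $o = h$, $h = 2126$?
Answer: $-16918$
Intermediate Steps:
$o = 2126$
$A{\left(M,q \right)} = 1$ ($A{\left(M,q \right)} = 6 - 5 = 1$)
$y{\left(F,H \right)} = -126 + 7 H$ ($y{\left(F,H \right)} = \left(6 - -1\right) \left(H - 18\right) = \left(6 + 1\right) \left(-18 + H\right) = 7 \left(-18 + H\right) = -126 + 7 H$)
$J{\left(Z,O \right)} = -11 + Z$ ($J{\left(Z,O \right)} = 1 \left(-11\right) + Z = -11 + Z$)
$y{\left(o,-2211 \right)} + J{\left(-1304,1688 \right)} = \left(-126 + 7 \left(-2211\right)\right) - 1315 = \left(-126 - 15477\right) - 1315 = -15603 - 1315 = -16918$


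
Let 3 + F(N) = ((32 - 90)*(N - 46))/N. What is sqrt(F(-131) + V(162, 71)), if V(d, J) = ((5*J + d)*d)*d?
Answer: sqrt(232841591499)/131 ≈ 3683.5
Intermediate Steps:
V(d, J) = d**2*(d + 5*J) (V(d, J) = ((d + 5*J)*d)*d = (d*(d + 5*J))*d = d**2*(d + 5*J))
F(N) = -3 + (2668 - 58*N)/N (F(N) = -3 + ((32 - 90)*(N - 46))/N = -3 + (-58*(-46 + N))/N = -3 + (2668 - 58*N)/N)
sqrt(F(-131) + V(162, 71)) = sqrt((-61 + 2668/(-131)) + 162**2*(162 + 5*71)) = sqrt((-61 + 2668*(-1/131)) + 26244*(162 + 355)) = sqrt((-61 - 2668/131) + 26244*517) = sqrt(-10659/131 + 13568148) = sqrt(1777416729/131) = sqrt(232841591499)/131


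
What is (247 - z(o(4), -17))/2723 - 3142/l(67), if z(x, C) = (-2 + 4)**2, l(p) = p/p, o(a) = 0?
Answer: -8555423/2723 ≈ -3141.9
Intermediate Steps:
l(p) = 1
z(x, C) = 4 (z(x, C) = 2**2 = 4)
(247 - z(o(4), -17))/2723 - 3142/l(67) = (247 - 1*4)/2723 - 3142/1 = (247 - 4)*(1/2723) - 3142*1 = 243*(1/2723) - 3142 = 243/2723 - 3142 = -8555423/2723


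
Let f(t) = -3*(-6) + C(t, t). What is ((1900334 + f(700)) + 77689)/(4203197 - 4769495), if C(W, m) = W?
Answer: -1978741/566298 ≈ -3.4942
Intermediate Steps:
f(t) = 18 + t (f(t) = -3*(-6) + t = 18 + t)
((1900334 + f(700)) + 77689)/(4203197 - 4769495) = ((1900334 + (18 + 700)) + 77689)/(4203197 - 4769495) = ((1900334 + 718) + 77689)/(-566298) = (1901052 + 77689)*(-1/566298) = 1978741*(-1/566298) = -1978741/566298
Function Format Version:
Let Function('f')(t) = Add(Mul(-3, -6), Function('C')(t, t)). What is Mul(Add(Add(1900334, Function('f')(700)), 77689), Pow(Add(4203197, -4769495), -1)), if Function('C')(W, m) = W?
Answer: Rational(-1978741, 566298) ≈ -3.4942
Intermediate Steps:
Function('f')(t) = Add(18, t) (Function('f')(t) = Add(Mul(-3, -6), t) = Add(18, t))
Mul(Add(Add(1900334, Function('f')(700)), 77689), Pow(Add(4203197, -4769495), -1)) = Mul(Add(Add(1900334, Add(18, 700)), 77689), Pow(Add(4203197, -4769495), -1)) = Mul(Add(Add(1900334, 718), 77689), Pow(-566298, -1)) = Mul(Add(1901052, 77689), Rational(-1, 566298)) = Mul(1978741, Rational(-1, 566298)) = Rational(-1978741, 566298)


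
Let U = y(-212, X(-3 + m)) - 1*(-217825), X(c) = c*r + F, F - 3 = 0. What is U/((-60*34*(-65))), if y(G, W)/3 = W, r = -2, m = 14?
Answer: 27221/16575 ≈ 1.6423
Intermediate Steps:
F = 3 (F = 3 + 0 = 3)
X(c) = 3 - 2*c (X(c) = c*(-2) + 3 = -2*c + 3 = 3 - 2*c)
y(G, W) = 3*W
U = 217768 (U = 3*(3 - 2*(-3 + 14)) - 1*(-217825) = 3*(3 - 2*11) + 217825 = 3*(3 - 22) + 217825 = 3*(-19) + 217825 = -57 + 217825 = 217768)
U/((-60*34*(-65))) = 217768/((-60*34*(-65))) = 217768/((-2040*(-65))) = 217768/132600 = 217768*(1/132600) = 27221/16575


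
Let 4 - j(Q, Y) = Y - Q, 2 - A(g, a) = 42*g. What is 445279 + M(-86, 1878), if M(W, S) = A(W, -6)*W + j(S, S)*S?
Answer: 141987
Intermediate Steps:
A(g, a) = 2 - 42*g
j(Q, Y) = 4 + Q - Y (j(Q, Y) = 4 - (Y - Q) = 4 + (Q - Y) = 4 + Q - Y)
M(W, S) = 4*S + W*(2 - 42*W) (M(W, S) = (2 - 42*W)*W + (4 + S - S)*S = W*(2 - 42*W) + 4*S = 4*S + W*(2 - 42*W))
445279 + M(-86, 1878) = 445279 + (4*1878 - 2*(-86)*(-1 + 21*(-86))) = 445279 + (7512 - 2*(-86)*(-1 - 1806)) = 445279 + (7512 - 2*(-86)*(-1807)) = 445279 + (7512 - 310804) = 445279 - 303292 = 141987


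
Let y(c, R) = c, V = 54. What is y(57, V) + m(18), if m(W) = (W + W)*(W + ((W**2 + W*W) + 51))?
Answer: 25869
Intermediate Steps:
m(W) = 2*W*(51 + W + 2*W**2) (m(W) = (2*W)*(W + ((W**2 + W**2) + 51)) = (2*W)*(W + (2*W**2 + 51)) = (2*W)*(W + (51 + 2*W**2)) = (2*W)*(51 + W + 2*W**2) = 2*W*(51 + W + 2*W**2))
y(57, V) + m(18) = 57 + 2*18*(51 + 18 + 2*18**2) = 57 + 2*18*(51 + 18 + 2*324) = 57 + 2*18*(51 + 18 + 648) = 57 + 2*18*717 = 57 + 25812 = 25869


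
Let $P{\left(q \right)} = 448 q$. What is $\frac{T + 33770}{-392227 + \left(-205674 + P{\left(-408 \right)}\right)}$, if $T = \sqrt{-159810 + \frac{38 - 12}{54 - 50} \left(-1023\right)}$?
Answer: $- \frac{6754}{156137} - \frac{3 i \sqrt{73982}}{1561370} \approx -0.043257 - 0.00052261 i$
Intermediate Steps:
$T = \frac{3 i \sqrt{73982}}{2}$ ($T = \sqrt{-159810 + \frac{26}{4} \left(-1023\right)} = \sqrt{-159810 + 26 \cdot \frac{1}{4} \left(-1023\right)} = \sqrt{-159810 + \frac{13}{2} \left(-1023\right)} = \sqrt{-159810 - \frac{13299}{2}} = \sqrt{- \frac{332919}{2}} = \frac{3 i \sqrt{73982}}{2} \approx 407.99 i$)
$\frac{T + 33770}{-392227 + \left(-205674 + P{\left(-408 \right)}\right)} = \frac{\frac{3 i \sqrt{73982}}{2} + 33770}{-392227 + \left(-205674 + 448 \left(-408\right)\right)} = \frac{33770 + \frac{3 i \sqrt{73982}}{2}}{-392227 - 388458} = \frac{33770 + \frac{3 i \sqrt{73982}}{2}}{-780685} = \left(33770 + \frac{3 i \sqrt{73982}}{2}\right) \left(- \frac{1}{780685}\right) = - \frac{6754}{156137} - \frac{3 i \sqrt{73982}}{1561370}$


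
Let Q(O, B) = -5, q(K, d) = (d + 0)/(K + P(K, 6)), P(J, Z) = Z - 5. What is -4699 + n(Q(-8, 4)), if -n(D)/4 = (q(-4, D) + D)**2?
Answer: -42691/9 ≈ -4743.4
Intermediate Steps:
P(J, Z) = -5 + Z
q(K, d) = d/(1 + K) (q(K, d) = (d + 0)/(K + (-5 + 6)) = d/(K + 1) = d/(1 + K))
n(D) = -16*D**2/9 (n(D) = -4*(D/(1 - 4) + D)**2 = -4*(D/(-3) + D)**2 = -4*(D*(-1/3) + D)**2 = -4*(-D/3 + D)**2 = -4*4*D**2/9 = -16*D**2/9)
-4699 + n(Q(-8, 4)) = -4699 - 16/9*(-5)**2 = -4699 - 16/9*25 = -4699 - 400/9 = -42691/9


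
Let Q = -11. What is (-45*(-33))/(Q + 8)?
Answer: -495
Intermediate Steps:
(-45*(-33))/(Q + 8) = (-45*(-33))/(-11 + 8) = 1485/(-3) = 1485*(-1/3) = -495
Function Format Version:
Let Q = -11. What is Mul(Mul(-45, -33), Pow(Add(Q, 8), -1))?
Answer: -495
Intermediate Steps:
Mul(Mul(-45, -33), Pow(Add(Q, 8), -1)) = Mul(Mul(-45, -33), Pow(Add(-11, 8), -1)) = Mul(1485, Pow(-3, -1)) = Mul(1485, Rational(-1, 3)) = -495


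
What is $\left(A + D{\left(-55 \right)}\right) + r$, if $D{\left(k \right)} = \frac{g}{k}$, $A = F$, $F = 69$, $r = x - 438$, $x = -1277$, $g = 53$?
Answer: $- \frac{90583}{55} \approx -1647.0$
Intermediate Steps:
$r = -1715$ ($r = -1277 - 438 = -1715$)
$A = 69$
$D{\left(k \right)} = \frac{53}{k}$
$\left(A + D{\left(-55 \right)}\right) + r = \left(69 + \frac{53}{-55}\right) - 1715 = \left(69 + 53 \left(- \frac{1}{55}\right)\right) - 1715 = \left(69 - \frac{53}{55}\right) - 1715 = \frac{3742}{55} - 1715 = - \frac{90583}{55}$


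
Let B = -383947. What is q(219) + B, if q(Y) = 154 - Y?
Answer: -384012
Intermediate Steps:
q(219) + B = (154 - 1*219) - 383947 = (154 - 219) - 383947 = -65 - 383947 = -384012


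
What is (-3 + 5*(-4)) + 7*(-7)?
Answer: -72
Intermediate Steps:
(-3 + 5*(-4)) + 7*(-7) = (-3 - 20) - 49 = -23 - 49 = -72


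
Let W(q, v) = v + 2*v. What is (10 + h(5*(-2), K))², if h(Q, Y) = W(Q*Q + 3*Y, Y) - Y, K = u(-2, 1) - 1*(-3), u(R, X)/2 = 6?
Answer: 1600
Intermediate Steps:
u(R, X) = 12 (u(R, X) = 2*6 = 12)
W(q, v) = 3*v
K = 15 (K = 12 - 1*(-3) = 12 + 3 = 15)
h(Q, Y) = 2*Y (h(Q, Y) = 3*Y - Y = 2*Y)
(10 + h(5*(-2), K))² = (10 + 2*15)² = (10 + 30)² = 40² = 1600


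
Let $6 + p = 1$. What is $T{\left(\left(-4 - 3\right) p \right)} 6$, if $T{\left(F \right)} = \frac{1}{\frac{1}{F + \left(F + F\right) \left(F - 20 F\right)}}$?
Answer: $-279090$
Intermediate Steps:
$p = -5$ ($p = -6 + 1 = -5$)
$T{\left(F \right)} = F - 38 F^{2}$ ($T{\left(F \right)} = \frac{1}{\frac{1}{F + 2 F \left(- 19 F\right)}} = \frac{1}{\frac{1}{F - 38 F^{2}}} = F - 38 F^{2}$)
$T{\left(\left(-4 - 3\right) p \right)} 6 = \left(-4 - 3\right) \left(-5\right) \left(1 - 38 \left(-4 - 3\right) \left(-5\right)\right) 6 = \left(-7\right) \left(-5\right) \left(1 - 38 \left(\left(-7\right) \left(-5\right)\right)\right) 6 = 35 \left(1 - 1330\right) 6 = 35 \left(-1329\right) 6 = \left(-46515\right) 6 = -279090$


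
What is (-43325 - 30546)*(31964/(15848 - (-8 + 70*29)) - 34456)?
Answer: 17594472597366/6913 ≈ 2.5451e+9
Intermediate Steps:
(-43325 - 30546)*(31964/(15848 - (-8 + 70*29)) - 34456) = -73871*(31964/(15848 - (-8 + 2030)) - 34456) = -73871*(31964/(15848 - 1*2022) - 34456) = -73871*(31964/(15848 - 2022) - 34456) = -73871*(31964/13826 - 34456) = -73871*(31964*(1/13826) - 34456) = -73871*(15982/6913 - 34456) = -73871*(-238178346/6913) = 17594472597366/6913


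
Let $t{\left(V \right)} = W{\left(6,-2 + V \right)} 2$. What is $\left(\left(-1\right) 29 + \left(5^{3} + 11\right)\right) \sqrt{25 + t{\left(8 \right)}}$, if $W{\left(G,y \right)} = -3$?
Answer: $107 \sqrt{19} \approx 466.4$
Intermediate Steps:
$t{\left(V \right)} = -6$ ($t{\left(V \right)} = \left(-3\right) 2 = -6$)
$\left(\left(-1\right) 29 + \left(5^{3} + 11\right)\right) \sqrt{25 + t{\left(8 \right)}} = \left(\left(-1\right) 29 + \left(5^{3} + 11\right)\right) \sqrt{25 - 6} = \left(-29 + \left(125 + 11\right)\right) \sqrt{19} = \left(-29 + 136\right) \sqrt{19} = 107 \sqrt{19}$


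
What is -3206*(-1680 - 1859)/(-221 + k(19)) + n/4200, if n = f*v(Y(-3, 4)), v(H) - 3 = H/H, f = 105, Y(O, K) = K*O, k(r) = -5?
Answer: -56730057/1130 ≈ -50204.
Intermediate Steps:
v(H) = 4 (v(H) = 3 + H/H = 3 + 1 = 4)
n = 420 (n = 105*4 = 420)
-3206*(-1680 - 1859)/(-221 + k(19)) + n/4200 = -3206*(-1680 - 1859)/(-221 - 5) + 420/4200 = -3206/((-226/(-3539))) + 420*(1/4200) = -3206/((-226*(-1/3539))) + 1/10 = -3206/226/3539 + 1/10 = -3206*3539/226 + 1/10 = -5673017/113 + 1/10 = -56730057/1130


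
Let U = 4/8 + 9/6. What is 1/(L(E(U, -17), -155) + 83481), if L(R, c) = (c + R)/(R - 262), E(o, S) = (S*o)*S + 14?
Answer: 330/27549167 ≈ 1.1979e-5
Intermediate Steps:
U = 2 (U = 4*(1/8) + 9*(1/6) = 1/2 + 3/2 = 2)
E(o, S) = 14 + o*S**2 (E(o, S) = o*S**2 + 14 = 14 + o*S**2)
L(R, c) = (R + c)/(-262 + R)
1/(L(E(U, -17), -155) + 83481) = 1/(((14 + 2*(-17)**2) - 155)/(-262 + (14 + 2*(-17)**2)) + 83481) = 1/(((14 + 2*289) - 155)/(-262 + (14 + 2*289)) + 83481) = 1/(((14 + 578) - 155)/(-262 + (14 + 578)) + 83481) = 1/((592 - 155)/(-262 + 592) + 83481) = 1/(437/330 + 83481) = 1/(27549167/330) = 330/27549167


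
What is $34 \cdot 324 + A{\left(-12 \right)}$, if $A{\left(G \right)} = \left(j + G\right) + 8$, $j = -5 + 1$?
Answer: $11008$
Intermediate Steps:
$j = -4$
$A{\left(G \right)} = 4 + G$ ($A{\left(G \right)} = \left(-4 + G\right) + 8 = 4 + G$)
$34 \cdot 324 + A{\left(-12 \right)} = 34 \cdot 324 + \left(4 - 12\right) = 11016 - 8 = 11008$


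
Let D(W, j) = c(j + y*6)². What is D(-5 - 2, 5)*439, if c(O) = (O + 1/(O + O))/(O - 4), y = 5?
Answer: 2637249039/4708900 ≈ 560.06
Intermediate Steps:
c(O) = (O + 1/(2*O))/(-4 + O)
D(W, j) = (½ + (30 + j)²)²/((26 + j)²*(30 + j)²) (D(W, j) = ((½ + (j + 5*6)²)/((j + 5*6)*(-4 + (j + 5*6))))² = ((½ + (j + 30)²)/((j + 30)*(-4 + (j + 30))))² = ((½ + (30 + j)²)/((30 + j)*(-4 + (30 + j))))² = ((½ + (30 + j)²)/((30 + j)*(26 + j)))² = ((½ + (30 + j)²)/((26 + j)*(30 + j)))² = (½ + (30 + j)²)²/((26 + j)²*(30 + j)²))
D(-5 - 2, 5)*439 = ((1 + 2*(30 + 5)²)²/(4*(26 + 5)²*(30 + 5)²))*439 = ((¼)*(1 + 2*35²)²/(31²*35²))*439 = ((¼)*(1 + 2*1225)²*(1/961)*(1/1225))*439 = ((¼)*(1 + 2450)²*(1/961)*(1/1225))*439 = ((¼)*2451²*(1/961)*(1/1225))*439 = ((¼)*6007401*(1/961)*(1/1225))*439 = (6007401/4708900)*439 = 2637249039/4708900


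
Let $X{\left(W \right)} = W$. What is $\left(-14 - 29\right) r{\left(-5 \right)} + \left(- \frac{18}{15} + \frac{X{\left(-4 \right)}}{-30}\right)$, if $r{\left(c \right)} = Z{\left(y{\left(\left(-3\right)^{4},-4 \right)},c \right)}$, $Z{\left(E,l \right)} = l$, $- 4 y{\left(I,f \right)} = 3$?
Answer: $\frac{3209}{15} \approx 213.93$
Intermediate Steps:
$y{\left(I,f \right)} = - \frac{3}{4}$ ($y{\left(I,f \right)} = \left(- \frac{1}{4}\right) 3 = - \frac{3}{4}$)
$r{\left(c \right)} = c$
$\left(-14 - 29\right) r{\left(-5 \right)} + \left(- \frac{18}{15} + \frac{X{\left(-4 \right)}}{-30}\right) = \left(-14 - 29\right) \left(-5\right) - \left(- \frac{2}{15} + \frac{6}{5}\right) = \left(-14 - 29\right) \left(-5\right) - \frac{16}{15} = \left(-43\right) \left(-5\right) + \left(- \frac{6}{5} + \frac{2}{15}\right) = 215 - \frac{16}{15} = \frac{3209}{15}$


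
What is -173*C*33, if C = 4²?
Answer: -91344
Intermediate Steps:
C = 16
-173*C*33 = -173*16*33 = -2768*33 = -91344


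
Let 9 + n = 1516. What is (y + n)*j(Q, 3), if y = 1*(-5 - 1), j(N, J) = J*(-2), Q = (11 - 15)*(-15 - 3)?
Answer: -9006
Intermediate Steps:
Q = 72 (Q = -4*(-18) = 72)
j(N, J) = -2*J
n = 1507 (n = -9 + 1516 = 1507)
y = -6 (y = 1*(-6) = -6)
(y + n)*j(Q, 3) = (-6 + 1507)*(-2*3) = 1501*(-6) = -9006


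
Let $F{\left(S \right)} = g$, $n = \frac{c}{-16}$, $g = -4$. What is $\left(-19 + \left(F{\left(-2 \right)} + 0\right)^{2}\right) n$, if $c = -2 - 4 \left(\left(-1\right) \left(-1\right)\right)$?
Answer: $- \frac{9}{8} \approx -1.125$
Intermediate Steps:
$c = -6$ ($c = -2 - 4 = -6$)
$n = \frac{3}{8}$ ($n = - \frac{6}{-16} = \left(-6\right) \left(- \frac{1}{16}\right) = \frac{3}{8} \approx 0.375$)
$F{\left(S \right)} = -4$
$\left(-19 + \left(F{\left(-2 \right)} + 0\right)^{2}\right) n = \left(-19 + \left(-4 + 0\right)^{2}\right) \frac{3}{8} = \left(-19 + \left(-4\right)^{2}\right) \frac{3}{8} = \left(-19 + 16\right) \frac{3}{8} = \left(-3\right) \frac{3}{8} = - \frac{9}{8}$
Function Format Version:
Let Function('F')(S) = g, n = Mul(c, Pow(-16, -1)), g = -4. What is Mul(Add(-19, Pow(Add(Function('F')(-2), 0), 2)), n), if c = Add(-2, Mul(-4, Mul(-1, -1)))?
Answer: Rational(-9, 8) ≈ -1.1250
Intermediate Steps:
c = -6 (c = Add(-2, Mul(-4, 1)) = Add(-2, -4) = -6)
n = Rational(3, 8) (n = Mul(-6, Pow(-16, -1)) = Mul(-6, Rational(-1, 16)) = Rational(3, 8) ≈ 0.37500)
Function('F')(S) = -4
Mul(Add(-19, Pow(Add(Function('F')(-2), 0), 2)), n) = Mul(Add(-19, Pow(Add(-4, 0), 2)), Rational(3, 8)) = Mul(Add(-19, Pow(-4, 2)), Rational(3, 8)) = Mul(Add(-19, 16), Rational(3, 8)) = Mul(-3, Rational(3, 8)) = Rational(-9, 8)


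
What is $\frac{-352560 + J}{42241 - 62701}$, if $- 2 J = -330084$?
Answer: $\frac{31253}{3410} \approx 9.1651$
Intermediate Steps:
$J = 165042$ ($J = \left(- \frac{1}{2}\right) \left(-330084\right) = 165042$)
$\frac{-352560 + J}{42241 - 62701} = \frac{-352560 + 165042}{42241 - 62701} = - \frac{187518}{-20460} = \left(-187518\right) \left(- \frac{1}{20460}\right) = \frac{31253}{3410}$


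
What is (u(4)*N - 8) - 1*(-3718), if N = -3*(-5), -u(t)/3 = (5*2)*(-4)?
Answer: 5510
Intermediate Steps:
u(t) = 120 (u(t) = -3*5*2*(-4) = -30*(-4) = -3*(-40) = 120)
N = 15
(u(4)*N - 8) - 1*(-3718) = (120*15 - 8) - 1*(-3718) = (1800 - 8) + 3718 = 1792 + 3718 = 5510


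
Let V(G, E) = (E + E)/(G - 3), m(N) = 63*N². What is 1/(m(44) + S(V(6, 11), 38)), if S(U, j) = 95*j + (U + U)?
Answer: 3/376778 ≈ 7.9623e-6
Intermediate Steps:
V(G, E) = 2*E/(-3 + G) (V(G, E) = (2*E)/(-3 + G) = 2*E/(-3 + G))
S(U, j) = 2*U + 95*j (S(U, j) = 95*j + 2*U = 2*U + 95*j)
1/(m(44) + S(V(6, 11), 38)) = 1/(63*44² + (2*(2*11/(-3 + 6)) + 95*38)) = 1/(63*1936 + (2*(2*11/3) + 3610)) = 1/(121968 + (2*(2*11*(⅓)) + 3610)) = 1/(121968 + (2*(22/3) + 3610)) = 1/(121968 + (44/3 + 3610)) = 1/(121968 + 10874/3) = 1/(376778/3) = 3/376778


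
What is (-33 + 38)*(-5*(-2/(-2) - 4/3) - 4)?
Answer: -35/3 ≈ -11.667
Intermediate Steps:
(-33 + 38)*(-5*(-2/(-2) - 4/3) - 4) = 5*(-5*(-2*(-½) - 4*⅓) - 4) = 5*(-5*(1 - 4/3) - 4) = 5*(-5*(-⅓) - 4) = 5*(5/3 - 4) = 5*(-7/3) = -35/3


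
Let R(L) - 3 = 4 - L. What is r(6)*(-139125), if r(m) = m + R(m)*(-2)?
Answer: -556500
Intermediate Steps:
R(L) = 7 - L (R(L) = 3 + (4 - L) = 7 - L)
r(m) = -14 + 3*m (r(m) = m + (7 - m)*(-2) = m + (-14 + 2*m) = -14 + 3*m)
r(6)*(-139125) = (-14 + 3*6)*(-139125) = (-14 + 18)*(-139125) = 4*(-139125) = -556500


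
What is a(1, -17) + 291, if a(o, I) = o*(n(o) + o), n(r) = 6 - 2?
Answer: 296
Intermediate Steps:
n(r) = 4
a(o, I) = o*(4 + o)
a(1, -17) + 291 = 1*(4 + 1) + 291 = 1*5 + 291 = 5 + 291 = 296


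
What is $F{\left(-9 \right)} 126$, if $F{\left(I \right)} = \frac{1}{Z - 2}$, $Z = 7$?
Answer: $\frac{126}{5} \approx 25.2$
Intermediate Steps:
$F{\left(I \right)} = \frac{1}{5}$ ($F{\left(I \right)} = \frac{1}{7 - 2} = \frac{1}{5}$)
$F{\left(-9 \right)} 126 = \frac{1}{5} \cdot 126 = \frac{126}{5}$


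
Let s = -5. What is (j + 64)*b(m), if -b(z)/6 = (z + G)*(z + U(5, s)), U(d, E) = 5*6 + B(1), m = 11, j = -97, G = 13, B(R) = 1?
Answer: 199584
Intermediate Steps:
U(d, E) = 31 (U(d, E) = 5*6 + 1 = 30 + 1 = 31)
b(z) = -6*(13 + z)*(31 + z) (b(z) = -6*(z + 13)*(z + 31) = -6*(13 + z)*(31 + z))
(j + 64)*b(m) = (-97 + 64)*(-2418 - 264*11 - 6*11²) = -33*(-2418 - 2904 - 6*121) = -33*(-2418 - 2904 - 726) = -33*(-6048) = 199584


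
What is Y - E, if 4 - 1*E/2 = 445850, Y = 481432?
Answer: 1373124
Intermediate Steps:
E = -891692 (E = 8 - 2*445850 = 8 - 891700 = -891692)
Y - E = 481432 - 1*(-891692) = 481432 + 891692 = 1373124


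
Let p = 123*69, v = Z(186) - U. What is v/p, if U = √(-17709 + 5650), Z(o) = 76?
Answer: 76/8487 - I*√12059/8487 ≈ 0.0089549 - 0.012939*I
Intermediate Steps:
U = I*√12059 (U = √(-12059) = I*√12059 ≈ 109.81*I)
v = 76 - I*√12059 ≈ 76.0 - 109.81*I
p = 8487
v/p = (76 - I*√12059)/8487 = (76 - I*√12059)*(1/8487) = 76/8487 - I*√12059/8487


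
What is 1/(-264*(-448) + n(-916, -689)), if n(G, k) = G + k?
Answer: 1/116667 ≈ 8.5714e-6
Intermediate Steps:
1/(-264*(-448) + n(-916, -689)) = 1/(-264*(-448) + (-916 - 689)) = 1/(118272 - 1605) = 1/116667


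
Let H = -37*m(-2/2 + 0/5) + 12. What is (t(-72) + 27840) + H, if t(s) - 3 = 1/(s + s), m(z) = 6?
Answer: 3979151/144 ≈ 27633.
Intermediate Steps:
t(s) = 3 + 1/(2*s) (t(s) = 3 + 1/(s + s) = 3 + 1/(2*s))
H = -210 (H = -37*6 + 12 = -222 + 12 = -210)
(t(-72) + 27840) + H = ((3 + (½)/(-72)) + 27840) - 210 = ((3 + (½)*(-1/72)) + 27840) - 210 = ((3 - 1/144) + 27840) - 210 = (431/144 + 27840) - 210 = 4009391/144 - 210 = 3979151/144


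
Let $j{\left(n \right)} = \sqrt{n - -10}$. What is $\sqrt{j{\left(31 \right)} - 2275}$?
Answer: $\sqrt{-2275 + \sqrt{41}} \approx 47.63 i$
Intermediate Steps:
$j{\left(n \right)} = \sqrt{10 + n}$ ($j{\left(n \right)} = \sqrt{n + \left(-2 + 12\right)} = \sqrt{n + 10} = \sqrt{10 + n}$)
$\sqrt{j{\left(31 \right)} - 2275} = \sqrt{\sqrt{10 + 31} - 2275} = \sqrt{\sqrt{41} - 2275} = \sqrt{-2275 + \sqrt{41}}$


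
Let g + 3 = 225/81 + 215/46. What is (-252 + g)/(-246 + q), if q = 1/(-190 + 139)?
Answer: 1742245/1731486 ≈ 1.0062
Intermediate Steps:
g = 1843/414 (g = -3 + (225/81 + 215/46) = -3 + (225*(1/81) + 215*(1/46)) = -3 + (25/9 + 215/46) = -3 + 3085/414 = 1843/414 ≈ 4.4517)
q = -1/51 (q = 1/(-51) = -1/51 ≈ -0.019608)
(-252 + g)/(-246 + q) = (-252 + 1843/414)/(-246 - 1/51) = -102485/(414*(-12547/51)) = -102485/414*(-51/12547) = 1742245/1731486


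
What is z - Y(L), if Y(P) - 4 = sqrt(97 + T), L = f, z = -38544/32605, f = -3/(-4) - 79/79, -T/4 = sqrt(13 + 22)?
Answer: -168964/32605 - sqrt(97 - 4*sqrt(35)) ≈ -13.746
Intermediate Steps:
T = -4*sqrt(35) (T = -4*sqrt(13 + 22) = -4*sqrt(35) ≈ -23.664)
f = -1/4 (f = -3*(-1/4) - 79*1/79 = 3/4 - 1 = -1/4 ≈ -0.25000)
z = -38544/32605 (z = -38544*1/32605 = -38544/32605 ≈ -1.1821)
L = -1/4 ≈ -0.25000
Y(P) = 4 + sqrt(97 - 4*sqrt(35))
z - Y(L) = -38544/32605 - (4 + sqrt(97 - 4*sqrt(35))) = -38544/32605 + (-4 - sqrt(97 - 4*sqrt(35))) = -168964/32605 - sqrt(97 - 4*sqrt(35))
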